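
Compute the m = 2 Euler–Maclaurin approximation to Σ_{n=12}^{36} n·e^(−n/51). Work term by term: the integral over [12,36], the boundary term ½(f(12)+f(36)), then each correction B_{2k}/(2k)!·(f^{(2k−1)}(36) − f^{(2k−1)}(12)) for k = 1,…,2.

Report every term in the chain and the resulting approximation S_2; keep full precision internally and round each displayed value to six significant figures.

The integral term ∫_12^36 x·e^(−x/51) dx = 348.931.
Endpoint term: (f(12) + f(36))/2 = (9.48406 + 17.7722)/2 = 13.6281.
Running total after boundary: 362.559.
Correction k=1: B_{2}/2! · (f^{(1)}(36) − f^{(1)}(12)) = 1/12 · (0.145198 − 0.604376) = -0.0382649.
Running total after k=1: 362.521.
Correction k=2: B_{4}/4! · (f^{(3)}(36) − f^{(3)}(12)) = −1/720 · (0.000435426 − 0.000840082) = 5.62022e-07.

S_2 ≈ 362.521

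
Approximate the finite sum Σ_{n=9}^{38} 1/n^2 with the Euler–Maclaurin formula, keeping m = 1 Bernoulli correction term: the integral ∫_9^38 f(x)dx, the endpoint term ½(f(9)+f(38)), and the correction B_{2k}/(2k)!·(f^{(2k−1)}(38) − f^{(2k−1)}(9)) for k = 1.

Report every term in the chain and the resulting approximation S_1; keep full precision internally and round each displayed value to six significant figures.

The integral term ∫_9^38 1/x^2 dx = 0.0847953.
Boundary: ½(f(9) + f(38)) = ½(0.0123457 + 0.000692521) = 0.00651910.
Running total after boundary: 0.0913144.
Order-1 term: 1/12 · (-3.64485e-05 − (-0.00274348)) = 0.000225586.

S_1 ≈ 0.0915400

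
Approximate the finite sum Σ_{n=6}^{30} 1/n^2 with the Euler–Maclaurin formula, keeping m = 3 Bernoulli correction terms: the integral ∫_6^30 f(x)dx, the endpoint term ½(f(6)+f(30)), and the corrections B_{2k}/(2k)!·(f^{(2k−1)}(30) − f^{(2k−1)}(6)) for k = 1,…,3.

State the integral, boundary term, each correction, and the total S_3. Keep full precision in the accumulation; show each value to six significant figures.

S_3 ≈ 0.148539

The integral term ∫_6^30 1/x^2 dx = 0.133333.
½[f(6) + f(30)] = ½[0.0277778 + 0.00111111] = 0.0144444.
Running total after boundary: 0.147778.
Order-1 term: 1/12 · (-7.40741e-05 − (-0.00925926)) = 0.000765432.
After k=1: 0.148543.
Order-2 term: −1/720 · (-9.87654e-07 − (-0.00308642)) = -4.28532e-06.
After k=2: 0.148539.
Order-3 term: 1/30240 · (-3.29218e-08 − (-0.00257202)) = 8.50524e-08.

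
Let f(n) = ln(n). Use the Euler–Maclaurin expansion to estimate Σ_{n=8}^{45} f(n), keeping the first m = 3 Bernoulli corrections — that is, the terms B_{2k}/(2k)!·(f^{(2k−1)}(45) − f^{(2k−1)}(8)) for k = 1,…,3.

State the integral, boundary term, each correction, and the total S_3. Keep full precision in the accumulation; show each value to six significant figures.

Integral: ∫_8^45 ln(x) dx = 117.664.
½[f(8) + f(45)] = ½[2.07944 + 3.80666] = 2.94305.
Running total after boundary: 120.607.
k=1: B_{2}/(2)! × [f^{(1)}(45) − f^{(1)}(8)] = 1/12 × (0.0222222 − 0.125000) = -0.00856481.
Running total after k=1: 120.599.
k=2: B_{4}/(4)! × [f^{(3)}(45) − f^{(3)}(8)] = −1/720 × (2.19479e-05 − 0.00390625) = 5.39486e-06.
Running total after k=2: 120.599.
k=3: B_{6}/(6)! × [f^{(5)}(45) − f^{(5)}(8)] = 1/30240 × (1.30061e-07 − 0.000732422) = -2.42160e-08.

S_3 ≈ 120.599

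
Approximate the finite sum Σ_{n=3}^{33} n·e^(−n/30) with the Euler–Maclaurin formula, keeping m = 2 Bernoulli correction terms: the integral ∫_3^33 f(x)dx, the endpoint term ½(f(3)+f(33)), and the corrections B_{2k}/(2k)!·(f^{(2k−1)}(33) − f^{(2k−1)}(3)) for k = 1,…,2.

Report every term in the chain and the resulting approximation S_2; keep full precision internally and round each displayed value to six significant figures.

S_2 ≈ 273.442

The integral term ∫_3^33 x·e^(−x/30) dx = 266.663.
Boundary: ½(f(3) + f(33)) = ½(2.71451 + 10.9847) = 6.84963.
So far: 273.512.
Correction k=1: B_{2}/2! · (f^{(1)}(33) − f^{(1)}(3)) = 1/12 · (-0.0332871 − 0.814354) = -0.0706367.
After k=1: 273.442.
Correction k=2: B_{4}/4! · (f^{(3)}(33) − f^{(3)}(3)) = −1/720 · (0.000702728 − 0.00291559) = 3.07342e-06.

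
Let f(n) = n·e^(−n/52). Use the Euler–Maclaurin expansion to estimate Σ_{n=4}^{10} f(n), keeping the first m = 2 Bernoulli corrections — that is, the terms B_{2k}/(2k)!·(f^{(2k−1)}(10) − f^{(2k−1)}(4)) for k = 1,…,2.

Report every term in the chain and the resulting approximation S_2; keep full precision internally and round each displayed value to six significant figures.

S_2 ≈ 42.3894

∫_4^10 x·e^(−x/52) dx evaluates to 36.4279.
½[f(4) + f(10)] = ½[3.70384 + 8.25053] = 5.97719.
So far: 42.4051.
Order-1 term: 1/12 · (0.666389 − 0.854733) = -0.0156954.
After k=1: 42.3894.
Order-2 term: −1/720 · (0.000856692 − 0.00100098) = 2.00403e-07.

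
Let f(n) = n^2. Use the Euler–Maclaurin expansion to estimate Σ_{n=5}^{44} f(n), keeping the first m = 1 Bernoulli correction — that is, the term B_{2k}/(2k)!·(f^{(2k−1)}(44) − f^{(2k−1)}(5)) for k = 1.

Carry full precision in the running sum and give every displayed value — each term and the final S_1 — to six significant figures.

S_1 ≈ 29340.0

The integral term ∫_5^44 x^2 dx = 28353.0.
½[f(5) + f(44)] = ½[25.0000 + 1936.00] = 980.500.
So far: 29333.5.
k=1: B_{2}/(2)! × [f^{(1)}(44) − f^{(1)}(5)] = 1/12 × (88.0000 − 10.0000) = 6.50000.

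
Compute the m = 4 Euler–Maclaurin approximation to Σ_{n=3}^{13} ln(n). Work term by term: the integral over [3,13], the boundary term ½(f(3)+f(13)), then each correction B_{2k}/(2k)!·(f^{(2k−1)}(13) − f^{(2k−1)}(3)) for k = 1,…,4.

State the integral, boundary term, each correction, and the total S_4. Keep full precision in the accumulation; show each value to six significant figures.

The integral term ∫_3^13 ln(x) dx = 20.0485.
Boundary: ½(f(3) + f(13)) = ½(1.09861 + 2.56495) = 1.83178.
So far: 21.8803.
Correction k=1: B_{2}/2! · (f^{(1)}(13) − f^{(1)}(3)) = 1/12 · (0.0769231 − 0.333333) = -0.0213675.
After k=1: 21.8589.
Correction k=2: B_{4}/4! · (f^{(3)}(13) − f^{(3)}(3)) = −1/720 · (0.000910332 − 0.0740741) = 0.000101616.
After k=2: 21.8590.
Correction k=3: B_{6}/6! · (f^{(5)}(13) − f^{(5)}(3)) = 1/30240 · (6.46390e-05 − 0.0987654) = -3.26392e-06.
After k=3: 21.8590.
Correction k=4: B_{8}/8! · (f^{(7)}(13) − f^{(7)}(3)) = −1/1209600 · (1.14744e-05 − 0.329218) = 2.72162e-07.

S_4 ≈ 21.8590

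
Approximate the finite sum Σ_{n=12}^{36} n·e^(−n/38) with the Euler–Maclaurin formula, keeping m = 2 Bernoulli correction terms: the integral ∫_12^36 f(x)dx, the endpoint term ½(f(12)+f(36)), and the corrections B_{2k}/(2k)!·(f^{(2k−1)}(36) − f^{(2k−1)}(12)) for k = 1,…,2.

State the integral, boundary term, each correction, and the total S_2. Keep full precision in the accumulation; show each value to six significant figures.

The integral term ∫_12^36 x·e^(−x/38) dx = 295.123.
Endpoint term: (f(12) + f(36))/2 = (8.75056 + 13.9594)/2 = 11.3550.
So far: 306.478.
Correction k=1: B_{2}/2! · (f^{(1)}(36) − f^{(1)}(12)) = 1/12 · (0.0204084 − 0.498935) = -0.0398772.
Running total after k=1: 306.438.
Correction k=2: B_{4}/4! · (f^{(3)}(36) − f^{(3)}(12)) = −1/720 · (0.000551197 − 0.00135551) = 1.11711e-06.

S_2 ≈ 306.438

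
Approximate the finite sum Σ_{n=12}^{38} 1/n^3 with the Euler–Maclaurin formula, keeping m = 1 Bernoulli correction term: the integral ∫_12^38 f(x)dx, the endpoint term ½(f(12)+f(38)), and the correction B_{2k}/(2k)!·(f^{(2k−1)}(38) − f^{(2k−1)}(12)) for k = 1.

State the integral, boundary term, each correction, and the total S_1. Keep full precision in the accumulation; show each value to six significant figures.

S_1 ≈ 0.00343636

Integral: ∫_12^38 1/x^3 dx = 0.00312596.
Boundary: ½(f(12) + f(38)) = ½(0.000578704 + 1.82242e-05) = 0.000298464.
Running total after boundary: 0.00342443.
Correction k=1: B_{2}/2! · (f^{(1)}(38) − f^{(1)}(12)) = 1/12 · (-1.43876e-06 − (-0.000144676)) = 1.19364e-05.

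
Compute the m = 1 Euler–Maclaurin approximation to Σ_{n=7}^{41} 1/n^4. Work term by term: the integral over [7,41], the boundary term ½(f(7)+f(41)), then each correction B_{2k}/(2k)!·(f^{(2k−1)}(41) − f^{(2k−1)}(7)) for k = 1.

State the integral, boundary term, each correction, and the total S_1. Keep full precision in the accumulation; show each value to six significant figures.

The integral term ∫_7^41 1/x^4 dx = 0.000966981.
½[f(7) + f(41)] = ½[0.000416493 + 3.53887e-07] = 0.000208424.
Running total after boundary: 0.00117540.
Order-1 term: 1/12 · (-3.45256e-08 − (-0.000237996)) = 1.98301e-05.

S_1 ≈ 0.00119523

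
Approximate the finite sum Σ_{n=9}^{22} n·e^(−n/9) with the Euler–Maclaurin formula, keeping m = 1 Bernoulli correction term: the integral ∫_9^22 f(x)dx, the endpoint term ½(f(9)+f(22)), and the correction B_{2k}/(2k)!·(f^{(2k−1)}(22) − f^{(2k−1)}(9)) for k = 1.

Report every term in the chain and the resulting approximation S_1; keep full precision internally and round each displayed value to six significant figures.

S_1 ≈ 37.9860

∫_9^22 x·e^(−x/9) dx evaluates to 35.3864.
½[f(9) + f(22)] = ½[3.31091 + 1.90904] = 2.60998.
Integral + boundary = 37.9964.
Correction k=1: B_{2}/2! · (f^{(1)}(22) − f^{(1)}(9)) = 1/12 · (-0.125341 − 0.00000) = -0.0104451.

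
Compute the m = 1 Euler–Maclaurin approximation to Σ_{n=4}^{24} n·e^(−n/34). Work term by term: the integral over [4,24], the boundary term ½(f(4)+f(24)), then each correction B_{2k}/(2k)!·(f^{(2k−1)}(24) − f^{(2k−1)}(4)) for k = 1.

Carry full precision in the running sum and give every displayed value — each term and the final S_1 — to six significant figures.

S_1 ≈ 182.727

The integral term ∫_4^24 x·e^(−x/34) dx = 175.078.
½[f(4) + f(24)] = ½[3.55604 + 11.8481] = 7.70209.
So far: 182.780.
Correction k=1: B_{2}/2! · (f^{(1)}(24) − f^{(1)}(4)) = 1/12 · (0.145198 − 0.784420) = -0.0532685.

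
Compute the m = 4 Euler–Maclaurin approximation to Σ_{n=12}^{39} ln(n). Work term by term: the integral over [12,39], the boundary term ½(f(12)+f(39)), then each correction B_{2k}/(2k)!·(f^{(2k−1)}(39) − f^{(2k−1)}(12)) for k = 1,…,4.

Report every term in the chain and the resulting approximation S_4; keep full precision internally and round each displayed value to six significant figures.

S_4 ≈ 89.1295

∫_12^39 ln(x) dx evaluates to 86.0600.
Endpoint term: (f(12) + f(39))/2 = (2.48491 + 3.66356)/2 = 3.07423.
Running total after boundary: 89.1343.
Correction k=1: B_{2}/2! · (f^{(1)}(39) − f^{(1)}(12)) = 1/12 · (0.0256410 − 0.0833333) = -0.00480769.
Partial sum through k=1: 89.1295.
Correction k=2: B_{4}/4! · (f^{(3)}(39) − f^{(3)}(12)) = −1/720 · (3.37160e-05 − 0.00115741) = 1.56068e-06.
Partial sum through k=2: 89.1295.
Correction k=3: B_{6}/6! · (f^{(5)}(39) − f^{(5)}(12)) = 1/30240 · (2.66004e-07 − 9.64506e-05) = -3.18071e-09.
Partial sum through k=3: 89.1295.
Correction k=4: B_{8}/8! · (f^{(7)}(39) − f^{(7)}(12)) = −1/1209600 · (5.24663e-09 − 2.00939e-05) = 1.66077e-11.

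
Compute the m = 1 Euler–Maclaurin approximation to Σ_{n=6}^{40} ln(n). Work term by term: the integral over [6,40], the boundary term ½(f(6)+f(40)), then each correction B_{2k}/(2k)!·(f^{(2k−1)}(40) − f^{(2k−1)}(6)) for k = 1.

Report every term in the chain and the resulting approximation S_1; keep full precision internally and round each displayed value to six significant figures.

S_1 ≈ 105.533

Integral: ∫_6^40 ln(x) dx = 102.805.
Endpoint term: (f(6) + f(40))/2 = (1.79176 + 3.68888)/2 = 2.74032.
Running total after boundary: 105.545.
k=1: B_{2}/(2)! × [f^{(1)}(40) − f^{(1)}(6)] = 1/12 × (0.0250000 − 0.166667) = -0.0118056.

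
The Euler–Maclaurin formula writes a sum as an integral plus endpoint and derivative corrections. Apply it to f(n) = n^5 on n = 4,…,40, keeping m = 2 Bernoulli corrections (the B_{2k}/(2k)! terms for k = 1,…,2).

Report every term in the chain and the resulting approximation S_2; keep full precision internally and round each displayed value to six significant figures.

S_2 ≈ 7.34933e+08

Integral: ∫_4^40 x^5 dx = 6.82666e+08.
Boundary: ½(f(4) + f(40)) = ½(1024.00 + 1.02400e+08) = 5.12005e+07.
So far: 7.33866e+08.
k=1: B_{2}/(2)! × [f^{(1)}(40) − f^{(1)}(4)] = 1/12 × (1.28000e+07 − 1280.00) = 1.06656e+06.
After k=1: 7.34933e+08.
k=2: B_{4}/(4)! × [f^{(3)}(40) − f^{(3)}(4)] = −1/720 × (96000.0 − 960.000) = -132.000.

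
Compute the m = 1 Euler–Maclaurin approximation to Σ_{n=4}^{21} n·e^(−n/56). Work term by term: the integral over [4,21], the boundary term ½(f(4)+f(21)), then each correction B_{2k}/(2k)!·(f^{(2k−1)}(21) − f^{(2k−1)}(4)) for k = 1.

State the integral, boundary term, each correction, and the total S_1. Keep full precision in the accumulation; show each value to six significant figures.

Integral: ∫_4^21 x·e^(−x/56) dx = 164.780.
Boundary: ½(f(4) + f(21)) = ½(3.72425 + 14.4331) = 9.07866.
Integral + boundary = 173.858.
Order-1 term: 1/12 · (0.429556 − 0.864558) = -0.0362502.

S_1 ≈ 173.822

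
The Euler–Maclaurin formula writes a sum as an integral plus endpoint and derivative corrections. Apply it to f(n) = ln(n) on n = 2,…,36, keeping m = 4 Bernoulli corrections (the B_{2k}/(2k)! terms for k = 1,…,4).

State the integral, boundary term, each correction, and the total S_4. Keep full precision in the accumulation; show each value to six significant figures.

S_4 ≈ 95.7197

Integral: ∫_2^36 ln(x) dx = 93.6204.
Boundary: ½(f(2) + f(36)) = ½(0.693147 + 3.58352) = 2.13833.
Integral + boundary = 95.7587.
Order-1 term: 1/12 · (0.0277778 − 0.500000) = -0.0393519.
After k=1: 95.7194.
Order-2 term: −1/720 · (4.28669e-05 − 0.250000) = 0.000347163.
After k=2: 95.7197.
Order-3 term: 1/30240 · (3.96916e-07 − 0.750000) = -2.48016e-05.
After k=3: 95.7197.
Order-4 term: −1/1209600 · (9.18787e-09 − 5.62500) = 4.65030e-06.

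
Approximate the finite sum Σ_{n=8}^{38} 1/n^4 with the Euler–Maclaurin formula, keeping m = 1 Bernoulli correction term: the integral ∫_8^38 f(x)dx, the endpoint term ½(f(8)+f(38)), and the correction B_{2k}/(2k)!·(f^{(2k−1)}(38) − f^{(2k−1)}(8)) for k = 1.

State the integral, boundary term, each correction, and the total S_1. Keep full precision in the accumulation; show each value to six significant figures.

S_1 ≈ 0.000777445

Integral: ∫_8^38 1/x^4 dx = 0.000644967.
½[f(8) + f(38)] = ½[0.000244141 + 4.79585e-07] = 0.000122310.
Running total after boundary: 0.000767277.
Correction k=1: B_{2}/2! · (f^{(1)}(38) − f^{(1)}(8)) = 1/12 · (-5.04826e-08 − (-0.000122070)) = 1.01683e-05.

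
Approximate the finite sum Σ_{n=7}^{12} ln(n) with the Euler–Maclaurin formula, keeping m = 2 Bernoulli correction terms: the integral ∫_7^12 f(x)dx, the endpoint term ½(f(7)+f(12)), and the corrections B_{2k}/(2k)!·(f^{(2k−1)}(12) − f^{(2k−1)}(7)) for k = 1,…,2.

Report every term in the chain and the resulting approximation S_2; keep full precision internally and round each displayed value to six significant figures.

∫_7^12 ln(x) dx evaluates to 11.1975.
Endpoint term: (f(7) + f(12))/2 = (1.94591 + 2.48491)/2 = 2.21541.
Integral + boundary = 13.4129.
k=1: B_{2}/(2)! × [f^{(1)}(12) − f^{(1)}(7)] = 1/12 × (0.0833333 − 0.142857) = -0.00496032.
After k=1: 13.4080.
k=2: B_{4}/(4)! × [f^{(3)}(12) − f^{(3)}(7)] = −1/720 × (0.00115741 − 0.00583090) = 6.49097e-06.

S_2 ≈ 13.4080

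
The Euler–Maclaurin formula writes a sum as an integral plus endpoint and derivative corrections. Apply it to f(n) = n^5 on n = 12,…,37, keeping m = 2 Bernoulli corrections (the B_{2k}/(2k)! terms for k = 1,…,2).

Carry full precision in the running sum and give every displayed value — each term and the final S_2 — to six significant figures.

The integral term ∫_12^37 x^5 dx = 4.27123e+08.
½[f(12) + f(37)] = ½[248832 + 6.93440e+07] = 3.47964e+07.
Integral + boundary = 4.61920e+08.
Correction k=1: B_{2}/2! · (f^{(1)}(37) − f^{(1)}(12)) = 1/12 · (9.37080e+06 − 103680) = 772260.
After k=1: 4.62692e+08.
Correction k=2: B_{4}/4! · (f^{(3)}(37) − f^{(3)}(12)) = −1/720 · (82140.0 − 8640.00) = -102.083.

S_2 ≈ 4.62692e+08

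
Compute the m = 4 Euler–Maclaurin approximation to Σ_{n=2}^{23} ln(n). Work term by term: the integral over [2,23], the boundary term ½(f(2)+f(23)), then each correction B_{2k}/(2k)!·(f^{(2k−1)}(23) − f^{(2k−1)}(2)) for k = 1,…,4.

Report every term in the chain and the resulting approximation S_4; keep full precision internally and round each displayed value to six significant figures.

∫_2^23 ln(x) dx evaluates to 49.7301.
Boundary: ½(f(2) + f(23)) = ½(0.693147 + 3.13549) = 1.91432.
Integral + boundary = 51.6444.
k=1: B_{2}/(2)! × [f^{(1)}(23) − f^{(1)}(2)] = 1/12 × (0.0434783 − 0.500000) = -0.0380435.
After k=1: 51.6063.
k=2: B_{4}/(4)! × [f^{(3)}(23) − f^{(3)}(2)] = −1/720 × (0.000164379 − 0.250000) = 0.000346994.
After k=2: 51.6067.
k=3: B_{6}/(6)! × [f^{(5)}(23) − f^{(5)}(2)] = 1/30240 × (3.72883e-06 − 0.750000) = -2.48015e-05.
After k=3: 51.6067.
k=4: B_{8}/(8)! × [f^{(7)}(23) − f^{(7)}(2)] = −1/1209600 × (2.11465e-07 − 5.62500) = 4.65030e-06.

S_4 ≈ 51.6067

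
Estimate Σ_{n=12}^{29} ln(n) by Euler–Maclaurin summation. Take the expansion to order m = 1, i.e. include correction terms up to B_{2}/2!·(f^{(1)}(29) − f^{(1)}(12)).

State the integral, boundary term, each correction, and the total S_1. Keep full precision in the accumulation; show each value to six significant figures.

S_1 ≈ 53.7547

∫_12^29 ln(x) dx evaluates to 50.8327.
Endpoint term: (f(12) + f(29))/2 = (2.48491 + 3.36730)/2 = 2.92610.
Integral + boundary = 53.7588.
Correction k=1: B_{2}/2! · (f^{(1)}(29) − f^{(1)}(12)) = 1/12 · (0.0344828 − 0.0833333) = -0.00407088.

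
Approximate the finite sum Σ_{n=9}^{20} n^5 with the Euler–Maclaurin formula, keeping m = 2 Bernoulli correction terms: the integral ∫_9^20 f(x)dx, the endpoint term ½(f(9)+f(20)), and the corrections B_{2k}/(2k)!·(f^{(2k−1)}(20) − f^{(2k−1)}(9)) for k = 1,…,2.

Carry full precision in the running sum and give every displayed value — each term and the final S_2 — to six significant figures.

S_2 ≈ 1.22715e+07

The integral term ∫_9^20 x^5 dx = 1.05781e+07.
Boundary: ½(f(9) + f(20)) = ½(59049.0 + 3.20000e+06) = 1.62952e+06.
Running total after boundary: 1.22076e+07.
Correction k=1: B_{2}/2! · (f^{(1)}(20) − f^{(1)}(9)) = 1/12 · (800000 − 32805.0) = 63932.9.
Partial sum through k=1: 1.22716e+07.
Correction k=2: B_{4}/4! · (f^{(3)}(20) − f^{(3)}(9)) = −1/720 · (24000.0 − 4860.00) = -26.5833.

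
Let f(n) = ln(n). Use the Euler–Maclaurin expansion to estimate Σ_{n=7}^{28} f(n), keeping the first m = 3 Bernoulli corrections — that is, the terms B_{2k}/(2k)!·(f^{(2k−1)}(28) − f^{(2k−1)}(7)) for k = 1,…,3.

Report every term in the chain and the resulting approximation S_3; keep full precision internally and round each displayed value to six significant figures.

S_3 ≈ 61.3105

∫_7^28 ln(x) dx evaluates to 58.6804.
Boundary: ½(f(7) + f(28)) = ½(1.94591 + 3.33220) = 2.63906.
Running total after boundary: 61.3194.
Correction k=1: B_{2}/2! · (f^{(1)}(28) − f^{(1)}(7)) = 1/12 · (0.0357143 − 0.142857) = -0.00892857.
After k=1: 61.3105.
Correction k=2: B_{4}/4! · (f^{(3)}(28) − f^{(3)}(7)) = −1/720 · (9.11079e-05 − 0.00583090) = 7.97194e-06.
After k=2: 61.3105.
Correction k=3: B_{6}/6! · (f^{(5)}(28) − f^{(5)}(7)) = 1/30240 · (1.39451e-06 − 0.00142798) = -4.71753e-08.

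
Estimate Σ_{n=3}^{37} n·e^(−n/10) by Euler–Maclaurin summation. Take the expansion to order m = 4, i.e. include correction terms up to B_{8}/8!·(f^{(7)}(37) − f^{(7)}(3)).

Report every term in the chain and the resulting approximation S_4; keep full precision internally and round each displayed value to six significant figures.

Integral: ∫_3^37 x·e^(−x/10) dx = 84.6863.
½[f(3) + f(37)] = ½[2.22245 + 0.914770] = 1.56861.
So far: 86.2549.
k=1: B_{2}/(2)! × [f^{(1)}(37) − f^{(1)}(3)] = 1/12 × (-0.0667535 − 0.518573) = -0.0487772.
After k=1: 86.2061.
k=2: B_{4}/(4)! × [f^{(3)}(37) − f^{(3)}(3)] = −1/720 × (-0.000173065 − 0.0200021) = 2.80211e-05.
After k=2: 86.2062.
k=3: B_{6}/(6)! × [f^{(5)}(37) − f^{(5)}(3)] = 1/30240 × (3.21406e-06 − 0.000348185) = -1.14078e-08.
After k=3: 86.2062.
k=4: B_{8}/(8)! × [f^{(7)}(37) − f^{(7)}(3)] = −1/1209600 × (8.15876e-08 − 4.96348e-06) = 4.03596e-12.

S_4 ≈ 86.2062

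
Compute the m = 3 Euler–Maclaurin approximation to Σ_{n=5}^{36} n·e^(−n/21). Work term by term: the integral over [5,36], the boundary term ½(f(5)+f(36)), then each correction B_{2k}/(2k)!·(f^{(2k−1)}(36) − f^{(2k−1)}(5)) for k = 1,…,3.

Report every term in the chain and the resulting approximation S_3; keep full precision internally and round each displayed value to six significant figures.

S_3 ≈ 219.898

Integral: ∫_5^36 x·e^(−x/21) dx = 214.747.
½[f(5) + f(36)] = ½[3.94064 + 6.48332] = 5.21198.
So far: 219.959.
Correction k=1: B_{2}/2! · (f^{(1)}(36) − f^{(1)}(5)) = 1/12 · (-0.128637 − 0.600478) = -0.0607596.
Partial sum through k=1: 219.898.
Correction k=2: B_{4}/4! · (f^{(3)}(36) − f^{(3)}(5)) = −1/720 · (0.000525050 − 0.00493590) = 6.12618e-06.
Partial sum through k=2: 219.898.
Correction k=3: B_{6}/6! · (f^{(5)}(36) − f^{(5)}(5)) = 1/30240 · (3.04262e-06 − 1.92975e-05) = -5.37528e-10.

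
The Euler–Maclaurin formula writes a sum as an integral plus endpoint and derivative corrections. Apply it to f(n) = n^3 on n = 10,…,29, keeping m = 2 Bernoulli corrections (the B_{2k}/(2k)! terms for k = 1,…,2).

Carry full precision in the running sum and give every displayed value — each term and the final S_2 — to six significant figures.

The integral term ∫_10^29 x^3 dx = 174320.
Endpoint term: (f(10) + f(29))/2 = (1000.00 + 24389.0)/2 = 12694.5.
So far: 187015.
Correction k=1: B_{2}/2! · (f^{(1)}(29) − f^{(1)}(10)) = 1/12 · (2523.00 − 300.000) = 185.250.
After k=1: 187200.
Correction k=2: B_{4}/4! · (f^{(3)}(29) − f^{(3)}(10)) = −1/720 · (6.00000 − 6.00000) = 0.00000.

S_2 ≈ 187200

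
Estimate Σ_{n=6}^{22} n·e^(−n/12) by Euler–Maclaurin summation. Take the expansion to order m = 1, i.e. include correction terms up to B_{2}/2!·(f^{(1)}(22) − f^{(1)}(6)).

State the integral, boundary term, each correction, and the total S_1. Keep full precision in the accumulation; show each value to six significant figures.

∫_6^22 x·e^(−x/12) dx evaluates to 65.7797.
Endpoint term: (f(6) + f(22))/2 = (3.63918 + 3.51735)/2 = 3.57827.
So far: 69.3580.
k=1: B_{2}/(2)! × [f^{(1)}(22) − f^{(1)}(6)] = 1/12 × (-0.133233 − 0.303265) = -0.0363749.

S_1 ≈ 69.3216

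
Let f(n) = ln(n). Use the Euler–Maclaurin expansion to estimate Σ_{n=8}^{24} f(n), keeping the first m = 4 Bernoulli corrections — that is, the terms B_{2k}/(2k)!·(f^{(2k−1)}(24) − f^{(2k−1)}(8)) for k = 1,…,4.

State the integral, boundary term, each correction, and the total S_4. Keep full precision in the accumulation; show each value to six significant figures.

Integral: ∫_8^24 ln(x) dx = 43.6378.
½[f(8) + f(24)] = ½[2.07944 + 3.17805] = 2.62875.
Integral + boundary = 46.2665.
Order-1 term: 1/12 · (0.0416667 − 0.125000) = -0.00694444.
Partial sum through k=1: 46.2596.
Order-2 term: −1/720 · (0.000144676 − 0.00390625) = 5.22441e-06.
Partial sum through k=2: 46.2596.
Order-3 term: 1/30240 · (3.01408e-06 − 0.000732422) = -2.41206e-08.
Partial sum through k=3: 46.2596.
Order-4 term: −1/1209600 · (1.56983e-07 − 0.000343323) = 2.83702e-10.

S_4 ≈ 46.2596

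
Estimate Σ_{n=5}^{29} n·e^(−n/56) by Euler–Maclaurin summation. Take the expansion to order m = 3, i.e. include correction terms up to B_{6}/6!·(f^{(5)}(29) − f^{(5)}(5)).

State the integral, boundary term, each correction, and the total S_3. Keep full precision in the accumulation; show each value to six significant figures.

S_3 ≈ 299.111

The integral term ∫_5^29 x·e^(−x/56) dx = 288.231.
Endpoint term: (f(5) + f(29))/2 = (4.57292 + 17.2781)/2 = 10.9255.
Integral + boundary = 299.157.
k=1: B_{2}/(2)! × [f^{(1)}(29) − f^{(1)}(5)] = 1/12 × (0.287259 − 0.832925) = -0.0454722.
After k=1: 299.111.
k=2: B_{4}/(4)! × [f^{(3)}(29) − f^{(3)}(5)] = −1/720 × (0.000471572 − 0.000848882) = 5.24041e-07.
After k=2: 299.111.
k=3: B_{6}/(6)! × [f^{(5)}(29) − f^{(5)}(5)] = 1/30240 × (2.71538e-07 − 4.56684e-07) = -6.12256e-12.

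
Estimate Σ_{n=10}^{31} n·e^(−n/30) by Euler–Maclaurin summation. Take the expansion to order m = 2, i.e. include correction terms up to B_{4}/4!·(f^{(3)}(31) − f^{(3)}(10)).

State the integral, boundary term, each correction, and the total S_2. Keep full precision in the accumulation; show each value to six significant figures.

S_2 ≈ 217.746

∫_10^31 x·e^(−x/30) dx evaluates to 208.689.
Endpoint term: (f(10) + f(31))/2 = (7.16531 + 11.0304)/2 = 9.09785.
Running total after boundary: 217.787.
Correction k=1: B_{2}/2! · (f^{(1)}(31) − f^{(1)}(10)) = 1/12 · (-0.0118606 − 0.477688) = -0.0407957.
After k=1: 217.746.
Correction k=2: B_{4}/4! · (f^{(3)}(31) − f^{(3)}(10)) = −1/720 · (0.000777530 − 0.00212306) = 1.86879e-06.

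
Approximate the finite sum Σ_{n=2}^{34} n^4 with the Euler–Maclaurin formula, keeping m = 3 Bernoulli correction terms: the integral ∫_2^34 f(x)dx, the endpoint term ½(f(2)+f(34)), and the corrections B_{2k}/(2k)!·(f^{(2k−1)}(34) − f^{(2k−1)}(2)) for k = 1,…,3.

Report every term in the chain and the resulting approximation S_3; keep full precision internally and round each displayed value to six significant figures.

S_3 ≈ 9.76835e+06

The integral term ∫_2^34 x^4 dx = 9.08708e+06.
Endpoint term: (f(2) + f(34))/2 = (16.0000 + 1.33634e+06)/2 = 668176.
Integral + boundary = 9.75525e+06.
k=1: B_{2}/(2)! × [f^{(1)}(34) − f^{(1)}(2)] = 1/12 × (157216 − 32.0000) = 13098.7.
After k=1: 9.76835e+06.
k=2: B_{4}/(4)! × [f^{(3)}(34) − f^{(3)}(2)] = −1/720 × (816.000 − 48.0000) = -1.06667.
After k=2: 9.76835e+06.
k=3: B_{6}/(6)! × [f^{(5)}(34) − f^{(5)}(2)] = 1/30240 × (0.00000 − 0.00000) = 0.00000.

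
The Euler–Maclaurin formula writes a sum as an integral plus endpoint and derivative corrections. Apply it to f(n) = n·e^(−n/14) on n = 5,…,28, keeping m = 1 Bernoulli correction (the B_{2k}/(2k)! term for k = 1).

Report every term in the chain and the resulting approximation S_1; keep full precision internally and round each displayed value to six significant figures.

Integral: ∫_5^28 x·e^(−x/14) dx = 106.536.
½[f(5) + f(28)] = ½[3.49836 + 3.78939] = 3.64388.
Running total after boundary: 110.180.
Order-1 term: 1/12 · (-0.135335 − 0.449789) = -0.0487604.

S_1 ≈ 110.131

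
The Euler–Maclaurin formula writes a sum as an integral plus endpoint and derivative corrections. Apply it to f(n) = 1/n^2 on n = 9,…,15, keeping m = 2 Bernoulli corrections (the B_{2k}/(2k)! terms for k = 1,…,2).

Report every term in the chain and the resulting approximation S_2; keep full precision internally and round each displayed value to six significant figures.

The integral term ∫_9^15 1/x^2 dx = 0.0444444.
Boundary: ½(f(9) + f(15)) = ½(0.0123457 + 0.00444444) = 0.00839506.
So far: 0.0528395.
Order-1 term: 1/12 · (-0.000592593 − (-0.00274348)) = 0.000179241.
Running total after k=1: 0.0530187.
Order-2 term: −1/720 · (-3.16049e-05 − (-0.000406442)) = -5.20607e-07.

S_2 ≈ 0.0530182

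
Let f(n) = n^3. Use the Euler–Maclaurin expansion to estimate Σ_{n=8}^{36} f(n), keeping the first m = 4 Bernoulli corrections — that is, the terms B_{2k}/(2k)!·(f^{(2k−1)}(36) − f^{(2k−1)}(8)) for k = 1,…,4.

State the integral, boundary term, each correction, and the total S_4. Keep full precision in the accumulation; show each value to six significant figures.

∫_8^36 x^3 dx evaluates to 418880.
Boundary: ½(f(8) + f(36)) = ½(512.000 + 46656.0) = 23584.0.
So far: 442464.
k=1: B_{2}/(2)! × [f^{(1)}(36) − f^{(1)}(8)] = 1/12 × (3888.00 − 192.000) = 308.000.
After k=1: 442772.
k=2: B_{4}/(4)! × [f^{(3)}(36) − f^{(3)}(8)] = −1/720 × (6.00000 − 6.00000) = 0.00000.
After k=2: 442772.
k=3: B_{6}/(6)! × [f^{(5)}(36) − f^{(5)}(8)] = 1/30240 × (0.00000 − 0.00000) = 0.00000.
After k=3: 442772.
k=4: B_{8}/(8)! × [f^{(7)}(36) − f^{(7)}(8)] = −1/1209600 × (0.00000 − 0.00000) = 0.00000.

S_4 ≈ 442772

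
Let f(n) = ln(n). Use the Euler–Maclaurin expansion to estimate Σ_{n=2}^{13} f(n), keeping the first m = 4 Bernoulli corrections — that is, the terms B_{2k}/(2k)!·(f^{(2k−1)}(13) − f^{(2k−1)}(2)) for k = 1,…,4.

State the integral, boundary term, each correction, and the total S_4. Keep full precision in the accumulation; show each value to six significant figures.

S_4 ≈ 22.5522

Integral: ∫_2^13 ln(x) dx = 20.9580.
Boundary: ½(f(2) + f(13)) = ½(0.693147 + 2.56495) = 1.62905.
So far: 22.5871.
k=1: B_{2}/(2)! × [f^{(1)}(13) − f^{(1)}(2)] = 1/12 × (0.0769231 − 0.500000) = -0.0352564.
Partial sum through k=1: 22.5518.
k=2: B_{4}/(4)! × [f^{(3)}(13) − f^{(3)}(2)] = −1/720 × (0.000910332 − 0.250000) = 0.000345958.
Partial sum through k=2: 22.5522.
k=3: B_{6}/(6)! × [f^{(5)}(13) − f^{(5)}(2)] = 1/30240 × (6.46390e-05 − 0.750000) = -2.47994e-05.
Partial sum through k=3: 22.5522.
k=4: B_{8}/(8)! × [f^{(7)}(13) − f^{(7)}(2)] = −1/1209600 × (1.14744e-05 − 5.62500) = 4.65029e-06.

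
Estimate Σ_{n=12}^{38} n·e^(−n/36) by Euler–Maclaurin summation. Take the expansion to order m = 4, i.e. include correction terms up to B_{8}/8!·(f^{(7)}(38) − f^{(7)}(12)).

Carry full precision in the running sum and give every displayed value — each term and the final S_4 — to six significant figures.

S_4 ≈ 321.966

The integral term ∫_12^38 x·e^(−x/36) dx = 311.097.
Endpoint term: (f(12) + f(38))/2 = (8.59838 + 13.2240)/2 = 10.9112.
Running total after boundary: 322.008.
k=1: B_{2}/(2)! × [f^{(1)}(38) − f^{(1)}(12)] = 1/12 × (-0.0193333 − 0.477688) = -0.0414184.
Partial sum through k=1: 321.966.
k=2: B_{4}/(4)! × [f^{(3)}(38) − f^{(3)}(12)] = −1/720 × (0.000522118 − 0.00147434) = 1.32254e-06.
Partial sum through k=2: 321.966.
k=3: B_{6}/(6)! × [f^{(5)}(38) − f^{(5)}(12)] = 1/30240 × (8.17248e-07 − 1.99082e-06) = -3.88086e-11.
Partial sum through k=3: 321.966.
k=4: B_{8}/(8)! × [f^{(7)}(38) − f^{(7)}(12)] = −1/1209600 × (9.50330e-10 − 2.19447e-09) = 1.02855e-15.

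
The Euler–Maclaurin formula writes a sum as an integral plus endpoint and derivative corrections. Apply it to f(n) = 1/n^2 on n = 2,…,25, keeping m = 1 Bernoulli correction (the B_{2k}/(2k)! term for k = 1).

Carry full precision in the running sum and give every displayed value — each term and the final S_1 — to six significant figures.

∫_2^25 1/x^2 dx evaluates to 0.460000.
Endpoint term: (f(2) + f(25))/2 = (0.250000 + 0.00160000)/2 = 0.125800.
Integral + boundary = 0.585800.
k=1: B_{2}/(2)! × [f^{(1)}(25) − f^{(1)}(2)] = 1/12 × (-0.000128000 − (-0.250000)) = 0.0208227.

S_1 ≈ 0.606623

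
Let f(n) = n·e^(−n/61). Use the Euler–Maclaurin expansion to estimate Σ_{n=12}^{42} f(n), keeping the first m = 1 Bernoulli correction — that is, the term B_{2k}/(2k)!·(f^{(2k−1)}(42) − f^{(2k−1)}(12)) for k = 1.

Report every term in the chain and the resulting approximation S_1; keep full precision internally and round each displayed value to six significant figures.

S_1 ≈ 517.161

Integral: ∫_12^42 x·e^(−x/61) dx = 501.726.
Boundary: ½(f(12) + f(42)) = ½(9.85703 + 21.0973) = 15.4772.
Integral + boundary = 517.203.
k=1: B_{2}/(2)! × [f^{(1)}(42) − f^{(1)}(12)] = 1/12 × (0.156459 − 0.659829) = -0.0419475.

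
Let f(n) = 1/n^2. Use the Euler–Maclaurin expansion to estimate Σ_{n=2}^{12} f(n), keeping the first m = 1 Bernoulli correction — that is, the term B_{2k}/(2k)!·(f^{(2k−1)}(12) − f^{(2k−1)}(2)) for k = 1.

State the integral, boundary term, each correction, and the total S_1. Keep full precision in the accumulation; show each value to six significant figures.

S_1 ≈ 0.565876

∫_2^12 1/x^2 dx evaluates to 0.416667.
Endpoint term: (f(2) + f(12))/2 = (0.250000 + 0.00694444)/2 = 0.128472.
Running total after boundary: 0.545139.
Correction k=1: B_{2}/2! · (f^{(1)}(12) − f^{(1)}(2)) = 1/12 · (-0.00115741 − (-0.250000)) = 0.0207369.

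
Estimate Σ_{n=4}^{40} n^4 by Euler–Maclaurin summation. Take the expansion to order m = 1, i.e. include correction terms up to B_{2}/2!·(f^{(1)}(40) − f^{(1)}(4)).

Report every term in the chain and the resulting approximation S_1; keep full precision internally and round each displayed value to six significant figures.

The integral term ∫_4^40 x^4 dx = 2.04798e+07.
Endpoint term: (f(4) + f(40))/2 = (256.000 + 2.56000e+06)/2 = 1.28013e+06.
Integral + boundary = 2.17599e+07.
Order-1 term: 1/12 · (256000 − 256.000) = 21312.0.

S_1 ≈ 2.17812e+07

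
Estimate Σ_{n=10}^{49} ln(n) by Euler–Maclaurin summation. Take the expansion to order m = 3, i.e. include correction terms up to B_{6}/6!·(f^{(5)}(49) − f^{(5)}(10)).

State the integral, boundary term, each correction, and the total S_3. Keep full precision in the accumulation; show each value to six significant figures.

S_3 ≈ 131.764

Integral: ∫_10^49 ln(x) dx = 128.673.
Endpoint term: (f(10) + f(49))/2 = (2.30259 + 3.89182)/2 = 3.09720.
So far: 131.771.
Order-1 term: 1/12 · (0.0204082 − 0.100000) = -0.00663265.
After k=1: 131.764.
Order-2 term: −1/720 · (1.69997e-05 − 0.00200000) = 2.75417e-06.
After k=2: 131.764.
Order-3 term: 1/30240 · (8.49632e-08 − 0.000240000) = -7.93370e-09.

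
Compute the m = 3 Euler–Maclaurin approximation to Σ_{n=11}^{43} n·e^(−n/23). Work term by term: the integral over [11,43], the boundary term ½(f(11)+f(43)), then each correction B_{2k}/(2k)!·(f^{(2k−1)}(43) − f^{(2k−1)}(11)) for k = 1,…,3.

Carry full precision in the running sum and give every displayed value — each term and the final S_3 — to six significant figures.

∫_11^43 x·e^(−x/23) dx evaluates to 250.669.
Boundary: ½(f(11) + f(43)) = ½(6.81847 + 6.63020) = 6.72433.
Running total after boundary: 257.394.
Correction k=1: B_{2}/2! · (f^{(1)}(43) − f^{(1)}(11)) = 1/12 · (-0.134079 − 0.323405) = -0.0381237.
Partial sum through k=1: 257.356.
Correction k=2: B_{4}/4! · (f^{(3)}(43) − f^{(3)}(11)) = −1/720 · (0.000329494 − 0.00295487) = 3.64636e-06.
Partial sum through k=2: 257.356.
Correction k=3: B_{6}/6! · (f^{(5)}(43) − f^{(5)}(11)) = 1/30240 · (1.72485e-06 − 1.00159e-05) = -2.74173e-10.

S_3 ≈ 257.356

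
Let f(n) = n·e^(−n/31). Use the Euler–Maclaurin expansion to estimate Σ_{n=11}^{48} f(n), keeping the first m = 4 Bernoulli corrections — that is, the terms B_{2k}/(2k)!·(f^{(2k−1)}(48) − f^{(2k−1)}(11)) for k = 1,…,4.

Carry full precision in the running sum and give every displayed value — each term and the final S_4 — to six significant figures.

S_4 ≈ 401.353

∫_11^48 x·e^(−x/31) dx evaluates to 392.441.
Endpoint term: (f(11) + f(48))/2 = (7.71415 + 10.2043)/2 = 8.95925.
So far: 401.400.
k=1: B_{2}/(2)! × [f^{(1)}(48) − f^{(1)}(11)] = 1/12 × (-0.116582 − 0.452443) = -0.0474187.
Running total after k=1: 401.353.
k=2: B_{4}/(4)! × [f^{(3)}(48) − f^{(3)}(11)] = −1/720 × (0.000321123 − 0.00193030) = 2.23496e-06.
Running total after k=2: 401.353.
k=3: B_{6}/(6)! × [f^{(5)}(48) − f^{(5)}(11)] = 1/30240 × (7.94547e-07 − 3.52736e-06) = -9.03707e-11.
Running total after k=3: 401.353.
k=4: B_{8}/(8)! × [f^{(7)}(48) − f^{(7)}(11)] = −1/1209600 × (1.30587e-09 − 5.25087e-09) = 3.26141e-15.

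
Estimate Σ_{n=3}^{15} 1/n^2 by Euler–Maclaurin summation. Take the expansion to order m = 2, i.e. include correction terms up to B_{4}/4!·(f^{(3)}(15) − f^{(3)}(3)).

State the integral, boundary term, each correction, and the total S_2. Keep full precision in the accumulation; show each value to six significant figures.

The integral term ∫_3^15 1/x^2 dx = 0.266667.
½[f(3) + f(15)] = ½[0.111111 + 0.00444444] = 0.0577778.
So far: 0.324444.
Correction k=1: B_{2}/2! · (f^{(1)}(15) − f^{(1)}(3)) = 1/12 · (-0.000592593 − (-0.0740741)) = 0.00612346.
After k=1: 0.330568.
Correction k=2: B_{4}/4! · (f^{(3)}(15) − f^{(3)}(3)) = −1/720 · (-3.16049e-05 − (-0.0987654)) = -0.000137130.

S_2 ≈ 0.330431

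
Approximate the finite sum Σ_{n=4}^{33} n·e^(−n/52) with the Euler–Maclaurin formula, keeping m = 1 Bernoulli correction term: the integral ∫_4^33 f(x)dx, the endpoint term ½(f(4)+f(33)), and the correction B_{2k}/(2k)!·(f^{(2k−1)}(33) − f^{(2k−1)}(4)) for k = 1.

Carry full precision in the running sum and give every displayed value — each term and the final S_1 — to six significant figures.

Integral: ∫_4^33 x·e^(−x/52) dx = 353.183.
Boundary: ½(f(4) + f(33)) = ½(3.70384 + 17.4946) = 10.5992.
Integral + boundary = 363.782.
k=1: B_{2}/(2)! × [f^{(1)}(33) − f^{(1)}(4)] = 1/12 × (0.193705 − 0.854733) = -0.0550857.

S_1 ≈ 363.727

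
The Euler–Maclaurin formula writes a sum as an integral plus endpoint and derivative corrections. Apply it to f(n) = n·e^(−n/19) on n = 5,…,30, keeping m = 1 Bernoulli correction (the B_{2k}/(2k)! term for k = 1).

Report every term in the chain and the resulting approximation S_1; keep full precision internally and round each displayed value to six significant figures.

The integral term ∫_5^30 x·e^(−x/19) dx = 158.526.
Endpoint term: (f(5) + f(30))/2 = (3.84310 + 6.18576)/2 = 5.01443.
So far: 163.541.
Order-1 term: 1/12 · (-0.119374 − 0.566352) = -0.0571439.

S_1 ≈ 163.483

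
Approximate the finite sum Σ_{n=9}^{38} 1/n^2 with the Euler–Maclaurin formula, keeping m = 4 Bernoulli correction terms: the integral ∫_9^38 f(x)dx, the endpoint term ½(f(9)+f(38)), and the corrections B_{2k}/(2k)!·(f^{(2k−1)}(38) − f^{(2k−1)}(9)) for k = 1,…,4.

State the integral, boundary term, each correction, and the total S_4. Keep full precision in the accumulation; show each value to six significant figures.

S_4 ≈ 0.0915394

The integral term ∫_9^38 1/x^2 dx = 0.0847953.
Boundary: ½(f(9) + f(38)) = ½(0.0123457 + 0.000692521) = 0.00651910.
Running total after boundary: 0.0913144.
k=1: B_{2}/(2)! × [f^{(1)}(38) − f^{(1)}(9)] = 1/12 × (-3.64485e-05 − (-0.00274348)) = 0.000225586.
After k=1: 0.0915400.
k=2: B_{4}/(4)! × [f^{(3)}(38) − f^{(3)}(9)] = −1/720 × (-3.02896e-07 − (-0.000406442)) = -5.64082e-07.
After k=2: 0.0915394.
k=3: B_{6}/(6)! × [f^{(5)}(38) − f^{(5)}(9)] = 1/30240 × (-6.29285e-09 − (-0.000150534)) = 4.97777e-09.
After k=3: 0.0915394.
k=4: B_{8}/(8)! × [f^{(7)}(38) − f^{(7)}(9)] = −1/1209600 × (-2.44044e-10 − (-0.000104073)) = -8.60390e-11.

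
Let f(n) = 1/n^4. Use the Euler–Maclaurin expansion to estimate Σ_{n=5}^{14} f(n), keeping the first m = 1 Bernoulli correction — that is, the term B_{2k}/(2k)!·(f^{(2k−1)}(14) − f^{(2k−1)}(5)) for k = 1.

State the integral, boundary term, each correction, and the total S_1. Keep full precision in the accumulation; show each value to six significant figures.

Integral: ∫_5^14 1/x^4 dx = 0.00254519.
Boundary: ½(f(5) + f(14)) = ½(0.00160000 + 2.60308e-05) = 0.000813015.
So far: 0.00335820.
k=1: B_{2}/(2)! × [f^{(1)}(14) − f^{(1)}(5)] = 1/12 × (-7.43738e-06 − (-0.00128000)) = 0.000106047.

S_1 ≈ 0.00346425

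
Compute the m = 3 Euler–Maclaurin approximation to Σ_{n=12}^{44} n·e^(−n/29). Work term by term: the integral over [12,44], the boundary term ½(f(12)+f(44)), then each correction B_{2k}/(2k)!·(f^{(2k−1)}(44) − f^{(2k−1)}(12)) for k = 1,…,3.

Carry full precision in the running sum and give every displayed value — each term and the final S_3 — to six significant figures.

S_3 ≈ 330.551

The integral term ∫_12^44 x·e^(−x/29) dx = 321.801.
½[f(12) + f(44)] = ½[7.93365 + 9.64991] = 8.79178.
So far: 330.592.
Order-1 term: 1/12 · (-0.113439 − 0.387563) = -0.0417502.
After k=1: 330.551.
Order-2 term: −1/720 · (0.000386674 − 0.00203310) = 2.28671e-06.
After k=2: 330.551.
Order-3 term: 1/30240 · (1.07995e-06 − 4.28700e-06) = -1.06053e-10.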